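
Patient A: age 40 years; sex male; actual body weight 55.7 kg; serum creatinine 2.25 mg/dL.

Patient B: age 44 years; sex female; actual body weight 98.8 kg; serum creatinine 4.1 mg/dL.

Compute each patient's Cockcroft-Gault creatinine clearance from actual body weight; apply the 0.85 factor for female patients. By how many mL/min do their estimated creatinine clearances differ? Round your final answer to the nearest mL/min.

7 mL/min

Patient A: CrCl = (140 − 40) × 55.7 / (72 × 2.25) = 5570.0 / 162.00 ≈ 34.4 mL/min
Patient B: CrCl = (140 − 44) × 98.8 / (72 × 4.1) × 0.85 = 9484.8 / 295.20 × 0.85 ≈ 27.3 mL/min
|34.4 − 27.3| = 7.1 mL/min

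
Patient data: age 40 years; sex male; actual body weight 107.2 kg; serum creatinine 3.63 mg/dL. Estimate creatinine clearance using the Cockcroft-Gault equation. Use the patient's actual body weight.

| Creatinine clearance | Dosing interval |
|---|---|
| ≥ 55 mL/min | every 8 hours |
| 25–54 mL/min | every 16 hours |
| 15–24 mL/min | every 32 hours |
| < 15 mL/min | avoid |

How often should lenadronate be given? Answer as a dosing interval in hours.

CrCl = (140 − 40) × 107.2 / (72 × 3.63) = 10720.0 / 261.36 ≈ 41.0 mL/min
CrCl ≈ 41 mL/min → bracket 25–54 mL/min → every 16 hours.

every 16 hours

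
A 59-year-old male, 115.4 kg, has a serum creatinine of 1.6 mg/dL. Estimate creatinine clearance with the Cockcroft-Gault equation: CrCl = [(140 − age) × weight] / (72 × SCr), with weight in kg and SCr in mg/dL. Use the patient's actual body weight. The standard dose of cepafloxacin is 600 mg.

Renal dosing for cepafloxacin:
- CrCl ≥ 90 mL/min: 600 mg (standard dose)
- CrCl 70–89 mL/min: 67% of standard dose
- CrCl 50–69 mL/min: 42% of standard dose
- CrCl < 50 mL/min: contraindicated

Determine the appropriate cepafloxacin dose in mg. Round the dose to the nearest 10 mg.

400 mg

CrCl = (140 − 59) × 115.4 / (72 × 1.6) = 9347.4 / 115.20 ≈ 81.1 mL/min
CrCl ≈ 81 mL/min → bracket 70–89 mL/min.
67% of 600 mg = 402 mg → 400 mg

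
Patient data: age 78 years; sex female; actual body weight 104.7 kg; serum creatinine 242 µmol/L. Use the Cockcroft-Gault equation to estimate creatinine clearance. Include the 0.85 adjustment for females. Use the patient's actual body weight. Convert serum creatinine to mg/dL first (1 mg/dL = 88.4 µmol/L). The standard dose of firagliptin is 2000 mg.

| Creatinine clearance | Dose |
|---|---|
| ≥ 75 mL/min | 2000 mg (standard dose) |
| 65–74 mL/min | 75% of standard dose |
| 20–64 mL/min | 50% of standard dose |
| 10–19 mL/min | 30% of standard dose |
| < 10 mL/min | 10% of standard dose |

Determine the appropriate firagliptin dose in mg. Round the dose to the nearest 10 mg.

SCr = 242 / 88.4 = 2.738 mg/dL
CrCl = (140 − 78) × 104.7 / (72 × 2.738) × 0.85 = 6491.4 / 197.14 × 0.85 ≈ 28.0 mL/min
CrCl ≈ 28 mL/min → bracket 20–64 mL/min.
50% of 2000 mg = 1000 mg

1000 mg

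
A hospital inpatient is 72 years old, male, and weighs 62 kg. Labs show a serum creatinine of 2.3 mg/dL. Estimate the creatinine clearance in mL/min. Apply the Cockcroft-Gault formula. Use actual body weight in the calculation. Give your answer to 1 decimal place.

25.5 mL/min

CrCl = (140 − 72) × 62 / (72 × 2.3) = 4216.0 / 165.60 ≈ 25.5 mL/min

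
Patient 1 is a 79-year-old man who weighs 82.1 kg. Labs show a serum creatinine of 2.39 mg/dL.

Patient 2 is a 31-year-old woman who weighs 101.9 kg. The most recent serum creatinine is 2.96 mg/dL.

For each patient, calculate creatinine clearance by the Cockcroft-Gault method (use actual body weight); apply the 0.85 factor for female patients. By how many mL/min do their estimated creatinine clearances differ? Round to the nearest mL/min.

Patient 1: CrCl = (140 − 79) × 82.1 / (72 × 2.39) = 5008.1 / 172.08 ≈ 29.1 mL/min
Patient 2: CrCl = (140 − 31) × 101.9 / (72 × 2.96) × 0.85 = 11107.1 / 213.12 × 0.85 ≈ 44.3 mL/min
|29.1 − 44.3| = 15.2 mL/min

15 mL/min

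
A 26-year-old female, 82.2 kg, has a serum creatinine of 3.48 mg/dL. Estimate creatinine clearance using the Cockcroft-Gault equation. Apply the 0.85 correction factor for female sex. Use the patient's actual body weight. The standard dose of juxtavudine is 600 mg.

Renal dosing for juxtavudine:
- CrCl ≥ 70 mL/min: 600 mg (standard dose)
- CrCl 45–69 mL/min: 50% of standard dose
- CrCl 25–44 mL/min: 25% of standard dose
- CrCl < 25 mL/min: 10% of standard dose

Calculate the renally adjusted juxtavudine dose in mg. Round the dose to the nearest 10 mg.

CrCl = (140 − 26) × 82.2 / (72 × 3.48) × 0.85 = 9370.8 / 250.56 × 0.85 ≈ 31.8 mL/min
CrCl ≈ 32 mL/min → bracket 25–44 mL/min.
25% of 600 mg = 150 mg

150 mg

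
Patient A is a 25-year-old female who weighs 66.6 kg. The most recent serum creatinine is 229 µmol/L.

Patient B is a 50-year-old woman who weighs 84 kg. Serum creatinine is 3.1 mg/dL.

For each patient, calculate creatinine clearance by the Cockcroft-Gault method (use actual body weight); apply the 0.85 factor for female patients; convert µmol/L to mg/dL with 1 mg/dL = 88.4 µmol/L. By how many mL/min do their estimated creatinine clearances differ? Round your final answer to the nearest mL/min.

6 mL/min

Patient A: SCr = 229 / 88.4 = 2.59 mg/dL
Patient A: CrCl = (140 − 25) × 66.6 / (72 × 2.59) × 0.85 = 7659.0 / 186.48 × 0.85 ≈ 34.9 mL/min
Patient B: CrCl = (140 − 50) × 84 / (72 × 3.1) × 0.85 = 7560.0 / 223.20 × 0.85 ≈ 28.8 mL/min
|34.9 − 28.8| = 6.1 mL/min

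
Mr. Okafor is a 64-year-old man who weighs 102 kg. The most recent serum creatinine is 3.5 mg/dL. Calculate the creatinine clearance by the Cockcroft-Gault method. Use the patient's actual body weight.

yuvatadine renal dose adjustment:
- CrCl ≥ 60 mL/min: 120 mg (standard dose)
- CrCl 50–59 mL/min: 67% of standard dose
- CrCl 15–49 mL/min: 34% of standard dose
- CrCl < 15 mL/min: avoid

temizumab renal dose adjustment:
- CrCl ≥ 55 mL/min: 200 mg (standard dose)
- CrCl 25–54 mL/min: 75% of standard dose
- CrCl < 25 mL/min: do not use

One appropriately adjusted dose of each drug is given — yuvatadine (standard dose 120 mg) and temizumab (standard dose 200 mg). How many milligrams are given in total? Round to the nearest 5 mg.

190 mg

CrCl = (140 − 64) × 102 / (72 × 3.5) = 7752.0 / 252.00 ≈ 30.8 mL/min
CrCl ≈ 31 mL/min.
yuvatadine: 15–49 mL/min → 34% of 120 mg = 40.8 mg.
temizumab: 25–54 mL/min → 75% of 200 mg = 150 mg.
Total = 40.8 + 150 = 190.8 mg.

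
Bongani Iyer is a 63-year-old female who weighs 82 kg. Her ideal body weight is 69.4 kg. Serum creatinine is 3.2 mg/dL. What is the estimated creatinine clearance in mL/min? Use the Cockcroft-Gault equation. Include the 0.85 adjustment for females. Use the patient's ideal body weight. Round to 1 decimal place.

19.7 mL/min

CrCl = (140 − 63) × 69.4 / (72 × 3.2) × 0.85 = 5343.8 / 230.40 × 0.85 ≈ 19.7 mL/min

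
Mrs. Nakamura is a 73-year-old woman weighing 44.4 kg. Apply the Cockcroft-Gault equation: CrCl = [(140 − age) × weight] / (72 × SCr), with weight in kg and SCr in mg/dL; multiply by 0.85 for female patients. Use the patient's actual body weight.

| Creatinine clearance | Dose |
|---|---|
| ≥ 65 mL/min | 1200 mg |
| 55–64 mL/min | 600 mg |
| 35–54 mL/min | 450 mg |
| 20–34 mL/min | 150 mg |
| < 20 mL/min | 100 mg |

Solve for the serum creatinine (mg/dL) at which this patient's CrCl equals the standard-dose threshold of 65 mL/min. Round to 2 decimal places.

Standard dose requires CrCl ≥ 65 mL/min.
Set (140 − 73) × 44.4 × 0.85 / (72 × SCr) = 65
SCr = (140 − 73) × 44.4 × 0.85 / (72 × 65) = 0.540 mg/dL

0.54 mg/dL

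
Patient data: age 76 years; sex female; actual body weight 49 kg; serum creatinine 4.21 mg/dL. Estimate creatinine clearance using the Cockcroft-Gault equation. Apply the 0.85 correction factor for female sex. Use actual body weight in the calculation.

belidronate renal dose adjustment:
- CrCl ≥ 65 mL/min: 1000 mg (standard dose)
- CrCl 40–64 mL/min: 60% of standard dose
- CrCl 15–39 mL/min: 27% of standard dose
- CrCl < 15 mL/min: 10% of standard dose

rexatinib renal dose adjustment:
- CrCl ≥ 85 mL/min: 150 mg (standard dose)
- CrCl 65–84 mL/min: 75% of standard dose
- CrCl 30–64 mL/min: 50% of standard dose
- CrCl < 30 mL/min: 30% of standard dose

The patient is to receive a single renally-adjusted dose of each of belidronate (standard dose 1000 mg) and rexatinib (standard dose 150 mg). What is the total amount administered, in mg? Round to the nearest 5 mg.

145 mg

CrCl = (140 − 76) × 49 / (72 × 4.21) × 0.85 = 3136.0 / 303.12 × 0.85 ≈ 8.8 mL/min
CrCl ≈ 9 mL/min.
belidronate: < 15 mL/min → 10% of 1000 mg = 100 mg.
rexatinib: < 30 mL/min → 30% of 150 mg = 45 mg.
Total = 100 + 45 = 145 mg.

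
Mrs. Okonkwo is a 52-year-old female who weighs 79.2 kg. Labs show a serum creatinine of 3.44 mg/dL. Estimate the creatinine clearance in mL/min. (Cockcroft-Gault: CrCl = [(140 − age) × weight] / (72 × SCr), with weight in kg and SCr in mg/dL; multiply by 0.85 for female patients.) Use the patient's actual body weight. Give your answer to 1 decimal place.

CrCl = (140 − 52) × 79.2 / (72 × 3.44) × 0.85 = 6969.6 / 247.68 × 0.85 ≈ 23.9 mL/min

23.9 mL/min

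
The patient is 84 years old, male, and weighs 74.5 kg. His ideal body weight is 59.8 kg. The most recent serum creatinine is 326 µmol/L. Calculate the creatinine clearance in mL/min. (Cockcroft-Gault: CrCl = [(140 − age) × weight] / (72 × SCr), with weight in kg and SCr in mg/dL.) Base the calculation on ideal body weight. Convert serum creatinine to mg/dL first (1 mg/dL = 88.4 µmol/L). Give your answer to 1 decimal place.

SCr = 326 / 88.4 = 3.688 mg/dL
CrCl = (140 − 84) × 59.8 / (72 × 3.688) = 3348.8 / 265.54 ≈ 12.6 mL/min

12.6 mL/min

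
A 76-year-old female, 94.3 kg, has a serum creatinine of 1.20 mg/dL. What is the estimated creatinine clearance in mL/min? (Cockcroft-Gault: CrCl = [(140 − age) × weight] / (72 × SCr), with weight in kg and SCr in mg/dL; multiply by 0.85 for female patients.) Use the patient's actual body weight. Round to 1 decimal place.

CrCl = (140 − 76) × 94.3 / (72 × 1.2) × 0.85 = 6035.2 / 86.40 × 0.85 ≈ 59.4 mL/min

59.4 mL/min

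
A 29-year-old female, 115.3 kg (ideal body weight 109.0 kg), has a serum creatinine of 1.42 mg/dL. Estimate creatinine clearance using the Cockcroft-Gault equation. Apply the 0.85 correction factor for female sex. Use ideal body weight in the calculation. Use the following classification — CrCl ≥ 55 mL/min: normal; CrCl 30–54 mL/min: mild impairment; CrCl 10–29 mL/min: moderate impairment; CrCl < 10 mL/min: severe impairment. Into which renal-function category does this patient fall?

CrCl = (140 − 29) × 109 / (72 × 1.42) × 0.85 = 12099.0 / 102.24 × 0.85 ≈ 100.6 mL/min
101 mL/min falls in the 'normal' range.

normal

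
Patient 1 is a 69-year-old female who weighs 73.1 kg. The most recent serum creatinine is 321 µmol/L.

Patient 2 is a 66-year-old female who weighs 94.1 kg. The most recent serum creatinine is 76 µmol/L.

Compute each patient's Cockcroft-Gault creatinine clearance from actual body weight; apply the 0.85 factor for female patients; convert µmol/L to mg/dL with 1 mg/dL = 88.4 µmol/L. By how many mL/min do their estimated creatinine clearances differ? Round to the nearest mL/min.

Patient 1: SCr = 321 / 88.4 = 3.631 mg/dL
Patient 1: CrCl = (140 − 69) × 73.1 / (72 × 3.631) × 0.85 = 5190.1 / 261.43 × 0.85 ≈ 16.9 mL/min
Patient 2: SCr = 76 / 88.4 = 0.86 mg/dL
Patient 2: CrCl = (140 − 66) × 94.1 / (72 × 0.86) × 0.85 = 6963.4 / 61.92 × 0.85 ≈ 95.6 mL/min
|16.9 − 95.6| = 78.7 mL/min

79 mL/min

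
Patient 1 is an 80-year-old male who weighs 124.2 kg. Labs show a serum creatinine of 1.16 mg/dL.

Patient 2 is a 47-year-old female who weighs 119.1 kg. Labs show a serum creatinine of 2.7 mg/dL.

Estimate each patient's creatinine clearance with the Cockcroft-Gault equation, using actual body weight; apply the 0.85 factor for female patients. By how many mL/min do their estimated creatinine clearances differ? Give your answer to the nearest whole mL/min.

Patient 1: CrCl = (140 − 80) × 124.2 / (72 × 1.16) = 7452.0 / 83.52 ≈ 89.2 mL/min
Patient 2: CrCl = (140 − 47) × 119.1 / (72 × 2.7) × 0.85 = 11076.3 / 194.40 × 0.85 ≈ 48.4 mL/min
|89.2 − 48.4| = 40.8 mL/min

41 mL/min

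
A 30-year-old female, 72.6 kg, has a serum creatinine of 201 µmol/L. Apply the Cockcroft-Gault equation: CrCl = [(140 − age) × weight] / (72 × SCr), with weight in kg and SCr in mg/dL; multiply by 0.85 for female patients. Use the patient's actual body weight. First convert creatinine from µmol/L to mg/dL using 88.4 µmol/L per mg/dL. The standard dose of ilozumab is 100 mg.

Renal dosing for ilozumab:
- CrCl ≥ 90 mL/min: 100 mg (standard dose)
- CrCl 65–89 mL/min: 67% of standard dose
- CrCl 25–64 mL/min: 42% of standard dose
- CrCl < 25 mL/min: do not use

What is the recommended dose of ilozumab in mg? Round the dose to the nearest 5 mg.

40 mg

SCr = 201 / 88.4 = 2.274 mg/dL
CrCl = (140 − 30) × 72.6 / (72 × 2.274) × 0.85 = 7986.0 / 163.73 × 0.85 ≈ 41.5 mL/min
CrCl ≈ 41 mL/min → bracket 25–64 mL/min.
42% of 100 mg = 42 mg → 40 mg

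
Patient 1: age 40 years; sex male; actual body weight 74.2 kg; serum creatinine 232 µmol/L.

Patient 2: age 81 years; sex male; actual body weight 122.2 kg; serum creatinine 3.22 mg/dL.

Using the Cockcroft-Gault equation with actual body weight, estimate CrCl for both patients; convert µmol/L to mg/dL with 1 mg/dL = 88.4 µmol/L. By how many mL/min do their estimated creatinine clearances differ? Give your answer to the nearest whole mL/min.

Patient 1: SCr = 232 / 88.4 = 2.624 mg/dL
Patient 1: CrCl = (140 − 40) × 74.2 / (72 × 2.624) = 7420.0 / 188.93 ≈ 39.3 mL/min
Patient 2: CrCl = (140 − 81) × 122.2 / (72 × 3.22) = 7209.8 / 231.84 ≈ 31.1 mL/min
|39.3 − 31.1| = 8.2 mL/min

8 mL/min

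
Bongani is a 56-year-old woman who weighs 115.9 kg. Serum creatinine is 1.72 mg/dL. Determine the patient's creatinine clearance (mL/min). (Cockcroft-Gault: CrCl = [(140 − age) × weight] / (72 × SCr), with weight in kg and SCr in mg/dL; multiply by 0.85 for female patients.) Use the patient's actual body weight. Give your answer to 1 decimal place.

CrCl = (140 − 56) × 115.9 / (72 × 1.72) × 0.85 = 9735.6 / 123.84 × 0.85 ≈ 66.8 mL/min

66.8 mL/min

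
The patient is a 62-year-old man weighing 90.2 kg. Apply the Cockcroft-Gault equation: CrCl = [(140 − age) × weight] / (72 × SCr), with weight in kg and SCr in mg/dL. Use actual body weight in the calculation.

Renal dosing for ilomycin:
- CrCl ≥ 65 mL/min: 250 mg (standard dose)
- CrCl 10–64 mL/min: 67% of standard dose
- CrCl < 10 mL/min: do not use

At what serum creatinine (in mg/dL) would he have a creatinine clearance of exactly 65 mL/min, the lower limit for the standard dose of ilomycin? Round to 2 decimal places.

Standard dose requires CrCl ≥ 65 mL/min.
Set (140 − 62) × 90.2 / (72 × SCr) = 65
SCr = (140 − 62) × 90.2 / (72 × 65) = 1.503 mg/dL

1.50 mg/dL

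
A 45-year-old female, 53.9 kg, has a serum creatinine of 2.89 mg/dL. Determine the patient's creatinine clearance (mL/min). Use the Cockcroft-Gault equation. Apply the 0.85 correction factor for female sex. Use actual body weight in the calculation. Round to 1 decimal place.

20.9 mL/min

CrCl = (140 − 45) × 53.9 / (72 × 2.89) × 0.85 = 5120.5 / 208.08 × 0.85 ≈ 20.9 mL/min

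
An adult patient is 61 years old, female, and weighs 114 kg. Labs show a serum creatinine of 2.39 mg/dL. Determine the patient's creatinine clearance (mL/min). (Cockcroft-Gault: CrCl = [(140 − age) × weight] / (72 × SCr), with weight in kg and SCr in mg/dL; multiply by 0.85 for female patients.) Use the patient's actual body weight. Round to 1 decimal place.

44.5 mL/min

CrCl = (140 − 61) × 114 / (72 × 2.39) × 0.85 = 9006.0 / 172.08 × 0.85 ≈ 44.5 mL/min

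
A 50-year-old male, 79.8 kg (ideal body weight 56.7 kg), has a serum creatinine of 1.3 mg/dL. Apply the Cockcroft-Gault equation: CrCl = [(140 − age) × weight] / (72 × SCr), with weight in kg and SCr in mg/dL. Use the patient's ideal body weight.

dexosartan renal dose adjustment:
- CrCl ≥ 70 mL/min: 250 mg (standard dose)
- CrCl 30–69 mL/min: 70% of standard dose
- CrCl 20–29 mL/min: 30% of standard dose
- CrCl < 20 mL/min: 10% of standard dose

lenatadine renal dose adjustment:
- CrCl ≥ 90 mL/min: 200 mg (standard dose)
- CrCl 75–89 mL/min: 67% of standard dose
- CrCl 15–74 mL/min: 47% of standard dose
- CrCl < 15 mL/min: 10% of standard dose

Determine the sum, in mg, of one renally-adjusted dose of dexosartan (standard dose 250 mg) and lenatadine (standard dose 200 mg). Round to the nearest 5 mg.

CrCl = (140 − 50) × 56.7 / (72 × 1.3) = 5103.0 / 93.60 ≈ 54.5 mL/min
CrCl ≈ 55 mL/min.
dexosartan: 30–69 mL/min → 70% of 250 mg = 175 mg.
lenatadine: 15–74 mL/min → 47% of 200 mg = 94 mg.
Total = 175 + 94 = 269 mg.

270 mg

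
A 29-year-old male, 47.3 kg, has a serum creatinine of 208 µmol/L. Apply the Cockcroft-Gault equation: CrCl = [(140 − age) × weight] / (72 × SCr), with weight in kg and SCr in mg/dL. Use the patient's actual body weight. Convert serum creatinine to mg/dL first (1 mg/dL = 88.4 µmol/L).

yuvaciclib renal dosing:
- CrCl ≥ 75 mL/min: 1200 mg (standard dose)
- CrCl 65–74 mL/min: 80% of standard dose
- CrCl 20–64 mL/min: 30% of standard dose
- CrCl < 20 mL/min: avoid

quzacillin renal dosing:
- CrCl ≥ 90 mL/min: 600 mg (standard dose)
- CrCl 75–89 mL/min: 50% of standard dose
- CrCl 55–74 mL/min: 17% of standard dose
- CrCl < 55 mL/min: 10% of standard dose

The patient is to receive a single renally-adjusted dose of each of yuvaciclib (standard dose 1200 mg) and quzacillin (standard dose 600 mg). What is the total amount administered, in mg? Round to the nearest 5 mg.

SCr = 208 / 88.4 = 2.353 mg/dL
CrCl = (140 − 29) × 47.3 / (72 × 2.353) = 5250.3 / 169.42 ≈ 31.0 mL/min
CrCl ≈ 31 mL/min.
yuvaciclib: 20–64 mL/min → 30% of 1200 mg = 360 mg.
quzacillin: < 55 mL/min → 10% of 600 mg = 60 mg.
Total = 360 + 60 = 420 mg.

420 mg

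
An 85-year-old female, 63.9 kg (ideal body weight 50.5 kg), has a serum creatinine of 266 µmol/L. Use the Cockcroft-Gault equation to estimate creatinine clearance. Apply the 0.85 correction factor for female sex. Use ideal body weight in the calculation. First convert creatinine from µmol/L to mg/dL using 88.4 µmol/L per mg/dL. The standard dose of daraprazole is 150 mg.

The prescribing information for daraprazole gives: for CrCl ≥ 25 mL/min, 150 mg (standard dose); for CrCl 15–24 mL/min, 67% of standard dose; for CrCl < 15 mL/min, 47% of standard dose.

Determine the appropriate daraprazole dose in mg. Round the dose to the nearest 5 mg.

70 mg

SCr = 266 / 88.4 = 3.009 mg/dL
CrCl = (140 − 85) × 50.5 / (72 × 3.009) × 0.85 = 2777.5 / 216.65 × 0.85 ≈ 10.9 mL/min
CrCl ≈ 11 mL/min → bracket < 15 mL/min.
47% of 150 mg = 70.5 mg → 70 mg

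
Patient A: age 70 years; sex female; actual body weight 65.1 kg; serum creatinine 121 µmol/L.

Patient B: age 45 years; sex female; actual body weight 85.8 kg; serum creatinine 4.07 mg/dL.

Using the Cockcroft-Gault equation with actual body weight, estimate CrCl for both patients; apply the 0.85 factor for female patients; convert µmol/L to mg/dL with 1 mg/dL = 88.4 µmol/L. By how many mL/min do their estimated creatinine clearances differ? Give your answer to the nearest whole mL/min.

Patient A: SCr = 121 / 88.4 = 1.369 mg/dL
Patient A: CrCl = (140 − 70) × 65.1 / (72 × 1.369) × 0.85 = 4557.0 / 98.57 × 0.85 ≈ 39.3 mL/min
Patient B: CrCl = (140 − 45) × 85.8 / (72 × 4.07) × 0.85 = 8151.0 / 293.04 × 0.85 ≈ 23.6 mL/min
|39.3 − 23.6| = 15.7 mL/min

16 mL/min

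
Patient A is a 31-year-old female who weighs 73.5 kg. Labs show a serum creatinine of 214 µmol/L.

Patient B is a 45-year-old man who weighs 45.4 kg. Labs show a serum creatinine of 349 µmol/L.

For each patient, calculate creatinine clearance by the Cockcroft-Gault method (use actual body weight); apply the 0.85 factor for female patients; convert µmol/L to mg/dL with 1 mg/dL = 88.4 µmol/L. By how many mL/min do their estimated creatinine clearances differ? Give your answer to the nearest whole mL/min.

Patient A: SCr = 214 / 88.4 = 2.421 mg/dL
Patient A: CrCl = (140 − 31) × 73.5 / (72 × 2.421) × 0.85 = 8011.5 / 174.31 × 0.85 ≈ 39.1 mL/min
Patient B: SCr = 349 / 88.4 = 3.948 mg/dL
Patient B: CrCl = (140 − 45) × 45.4 / (72 × 3.948) = 4313.0 / 284.26 ≈ 15.2 mL/min
|39.1 − 15.2| = 23.9 mL/min

24 mL/min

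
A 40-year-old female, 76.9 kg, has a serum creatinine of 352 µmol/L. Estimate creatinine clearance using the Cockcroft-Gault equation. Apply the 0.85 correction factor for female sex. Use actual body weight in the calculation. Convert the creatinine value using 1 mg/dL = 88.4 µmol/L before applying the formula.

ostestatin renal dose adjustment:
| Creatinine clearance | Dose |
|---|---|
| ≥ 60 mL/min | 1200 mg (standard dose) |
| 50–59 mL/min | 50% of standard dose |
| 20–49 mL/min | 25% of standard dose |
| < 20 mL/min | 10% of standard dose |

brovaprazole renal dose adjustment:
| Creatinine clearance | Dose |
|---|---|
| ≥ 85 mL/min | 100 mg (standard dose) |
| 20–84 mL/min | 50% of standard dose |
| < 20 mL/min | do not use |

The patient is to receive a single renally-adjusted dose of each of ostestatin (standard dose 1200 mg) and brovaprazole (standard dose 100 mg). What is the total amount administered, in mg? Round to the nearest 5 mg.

350 mg

SCr = 352 / 88.4 = 3.982 mg/dL
CrCl = (140 − 40) × 76.9 / (72 × 3.982) × 0.85 = 7690.0 / 286.70 × 0.85 ≈ 22.8 mL/min
CrCl ≈ 23 mL/min.
ostestatin: 20–49 mL/min → 25% of 1200 mg = 300 mg.
brovaprazole: 20–84 mL/min → 50% of 100 mg = 50 mg.
Total = 300 + 50 = 350 mg.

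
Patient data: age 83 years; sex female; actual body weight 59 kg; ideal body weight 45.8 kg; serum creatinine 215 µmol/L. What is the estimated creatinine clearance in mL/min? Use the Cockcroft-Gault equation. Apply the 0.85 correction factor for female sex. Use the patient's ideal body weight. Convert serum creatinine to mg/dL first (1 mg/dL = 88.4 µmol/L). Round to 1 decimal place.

SCr = 215 / 88.4 = 2.432 mg/dL
CrCl = (140 − 83) × 45.8 / (72 × 2.432) × 0.85 = 2610.6 / 175.10 × 0.85 ≈ 12.7 mL/min

12.7 mL/min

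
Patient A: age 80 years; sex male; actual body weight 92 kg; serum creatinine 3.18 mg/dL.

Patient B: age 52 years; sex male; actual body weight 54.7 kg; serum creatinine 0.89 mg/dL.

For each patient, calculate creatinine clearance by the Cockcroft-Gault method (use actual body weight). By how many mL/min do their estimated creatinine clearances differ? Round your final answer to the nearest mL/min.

Patient A: CrCl = (140 − 80) × 92 / (72 × 3.18) = 5520.0 / 228.96 ≈ 24.1 mL/min
Patient B: CrCl = (140 − 52) × 54.7 / (72 × 0.89) = 4813.6 / 64.08 ≈ 75.1 mL/min
|24.1 − 75.1| = 51.0 mL/min

51 mL/min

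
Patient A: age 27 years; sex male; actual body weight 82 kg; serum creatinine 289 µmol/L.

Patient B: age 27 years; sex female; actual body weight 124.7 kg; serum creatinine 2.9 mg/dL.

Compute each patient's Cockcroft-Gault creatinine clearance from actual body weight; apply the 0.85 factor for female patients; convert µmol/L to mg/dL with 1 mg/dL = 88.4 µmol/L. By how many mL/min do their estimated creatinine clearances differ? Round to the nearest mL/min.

18 mL/min

Patient A: SCr = 289 / 88.4 = 3.269 mg/dL
Patient A: CrCl = (140 − 27) × 82 / (72 × 3.269) = 9266.0 / 235.37 ≈ 39.4 mL/min
Patient B: CrCl = (140 − 27) × 124.7 / (72 × 2.9) × 0.85 = 14091.1 / 208.80 × 0.85 ≈ 57.4 mL/min
|39.4 − 57.4| = 18.0 mL/min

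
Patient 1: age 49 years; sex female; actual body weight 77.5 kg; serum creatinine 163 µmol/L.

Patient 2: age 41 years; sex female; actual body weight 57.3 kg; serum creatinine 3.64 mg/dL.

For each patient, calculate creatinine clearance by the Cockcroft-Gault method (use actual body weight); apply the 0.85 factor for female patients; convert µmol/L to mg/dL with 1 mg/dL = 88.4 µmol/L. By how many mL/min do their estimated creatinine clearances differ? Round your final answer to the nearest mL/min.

Patient 1: SCr = 163 / 88.4 = 1.844 mg/dL
Patient 1: CrCl = (140 − 49) × 77.5 / (72 × 1.844) × 0.85 = 7052.5 / 132.77 × 0.85 ≈ 45.2 mL/min
Patient 2: CrCl = (140 − 41) × 57.3 / (72 × 3.64) × 0.85 = 5672.7 / 262.08 × 0.85 ≈ 18.4 mL/min
|45.2 − 18.4| = 26.8 mL/min

27 mL/min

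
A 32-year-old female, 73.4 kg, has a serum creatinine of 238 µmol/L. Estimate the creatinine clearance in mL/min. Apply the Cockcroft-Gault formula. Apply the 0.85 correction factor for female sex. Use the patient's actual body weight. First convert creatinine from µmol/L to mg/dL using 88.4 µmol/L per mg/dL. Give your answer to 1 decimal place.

34.8 mL/min

SCr = 238 / 88.4 = 2.692 mg/dL
CrCl = (140 − 32) × 73.4 / (72 × 2.692) × 0.85 = 7927.2 / 193.82 × 0.85 ≈ 34.8 mL/min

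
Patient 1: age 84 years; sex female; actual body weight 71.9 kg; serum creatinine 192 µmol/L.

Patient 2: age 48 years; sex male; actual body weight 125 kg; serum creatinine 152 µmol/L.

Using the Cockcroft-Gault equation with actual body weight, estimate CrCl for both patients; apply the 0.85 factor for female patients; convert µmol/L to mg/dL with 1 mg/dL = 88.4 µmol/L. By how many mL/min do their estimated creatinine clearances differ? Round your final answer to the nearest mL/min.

Patient 1: SCr = 192 / 88.4 = 2.172 mg/dL
Patient 1: CrCl = (140 − 84) × 71.9 / (72 × 2.172) × 0.85 = 4026.4 / 156.38 × 0.85 ≈ 21.9 mL/min
Patient 2: SCr = 152 / 88.4 = 1.719 mg/dL
Patient 2: CrCl = (140 − 48) × 125 / (72 × 1.719) = 11500.0 / 123.77 ≈ 92.9 mL/min
|21.9 − 92.9| = 71.0 mL/min

71 mL/min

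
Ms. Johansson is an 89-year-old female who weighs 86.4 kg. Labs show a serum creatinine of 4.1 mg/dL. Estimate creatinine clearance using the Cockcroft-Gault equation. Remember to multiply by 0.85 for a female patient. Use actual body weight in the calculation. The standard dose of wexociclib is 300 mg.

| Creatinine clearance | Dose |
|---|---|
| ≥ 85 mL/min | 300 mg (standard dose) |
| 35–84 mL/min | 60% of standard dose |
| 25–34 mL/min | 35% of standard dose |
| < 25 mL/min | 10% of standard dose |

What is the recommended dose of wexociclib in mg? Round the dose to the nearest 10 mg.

CrCl = (140 − 89) × 86.4 / (72 × 4.1) × 0.85 = 4406.4 / 295.20 × 0.85 ≈ 12.7 mL/min
CrCl ≈ 13 mL/min → bracket < 25 mL/min.
10% of 300 mg = 30 mg

30 mg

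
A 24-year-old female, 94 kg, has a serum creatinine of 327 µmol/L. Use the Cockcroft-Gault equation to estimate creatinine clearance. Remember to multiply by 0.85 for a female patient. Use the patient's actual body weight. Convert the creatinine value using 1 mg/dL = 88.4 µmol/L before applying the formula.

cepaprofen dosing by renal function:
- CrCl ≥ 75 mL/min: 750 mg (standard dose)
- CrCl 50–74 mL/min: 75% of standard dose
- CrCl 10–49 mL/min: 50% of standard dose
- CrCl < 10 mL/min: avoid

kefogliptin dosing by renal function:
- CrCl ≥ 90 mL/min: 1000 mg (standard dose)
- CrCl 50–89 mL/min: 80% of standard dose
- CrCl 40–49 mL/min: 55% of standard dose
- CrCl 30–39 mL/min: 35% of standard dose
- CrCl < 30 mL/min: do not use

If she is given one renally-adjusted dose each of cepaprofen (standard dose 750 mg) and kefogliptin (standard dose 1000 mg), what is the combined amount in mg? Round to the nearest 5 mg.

725 mg

SCr = 327 / 88.4 = 3.699 mg/dL
CrCl = (140 − 24) × 94 / (72 × 3.699) × 0.85 = 10904.0 / 266.33 × 0.85 ≈ 34.8 mL/min
CrCl ≈ 35 mL/min.
cepaprofen: 10–49 mL/min → 50% of 750 mg = 375 mg.
kefogliptin: 30–39 mL/min → 35% of 1000 mg = 350 mg.
Total = 375 + 350 = 725 mg.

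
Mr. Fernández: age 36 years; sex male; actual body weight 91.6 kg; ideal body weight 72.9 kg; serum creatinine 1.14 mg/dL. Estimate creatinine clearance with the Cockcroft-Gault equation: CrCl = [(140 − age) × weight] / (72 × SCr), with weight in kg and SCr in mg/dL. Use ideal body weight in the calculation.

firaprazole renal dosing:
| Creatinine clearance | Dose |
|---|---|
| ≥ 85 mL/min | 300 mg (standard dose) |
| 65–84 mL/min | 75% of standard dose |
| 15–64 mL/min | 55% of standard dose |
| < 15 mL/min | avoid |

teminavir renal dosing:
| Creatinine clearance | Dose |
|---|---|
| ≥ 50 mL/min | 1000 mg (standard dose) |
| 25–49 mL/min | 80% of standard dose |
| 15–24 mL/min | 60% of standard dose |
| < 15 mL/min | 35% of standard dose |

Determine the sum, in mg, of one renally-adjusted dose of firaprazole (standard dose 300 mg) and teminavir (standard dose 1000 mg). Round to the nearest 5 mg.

1300 mg

CrCl = (140 − 36) × 72.9 / (72 × 1.14) = 7581.6 / 82.08 ≈ 92.4 mL/min
CrCl ≈ 92 mL/min.
firaprazole: ≥ 85 mL/min → 100% of 300 mg = 300 mg.
teminavir: ≥ 50 mL/min → 100% of 1000 mg = 1000 mg.
Total = 300 + 1000 = 1300 mg.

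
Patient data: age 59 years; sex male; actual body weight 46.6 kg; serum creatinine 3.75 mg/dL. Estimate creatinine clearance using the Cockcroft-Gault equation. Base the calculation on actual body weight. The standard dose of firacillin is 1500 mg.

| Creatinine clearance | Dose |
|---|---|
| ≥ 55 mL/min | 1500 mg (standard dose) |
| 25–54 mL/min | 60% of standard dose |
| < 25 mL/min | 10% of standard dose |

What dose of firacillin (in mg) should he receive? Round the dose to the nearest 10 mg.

150 mg

CrCl = (140 − 59) × 46.6 / (72 × 3.75) = 3774.6 / 270.00 ≈ 14.0 mL/min
CrCl ≈ 14 mL/min → bracket < 25 mL/min.
10% of 1500 mg = 150 mg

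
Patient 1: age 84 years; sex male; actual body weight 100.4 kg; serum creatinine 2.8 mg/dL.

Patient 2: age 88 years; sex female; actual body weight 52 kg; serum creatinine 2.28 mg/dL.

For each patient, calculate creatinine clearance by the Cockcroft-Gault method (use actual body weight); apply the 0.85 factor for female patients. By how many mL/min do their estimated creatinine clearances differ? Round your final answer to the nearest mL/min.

Patient 1: CrCl = (140 − 84) × 100.4 / (72 × 2.8) = 5622.4 / 201.60 ≈ 27.9 mL/min
Patient 2: CrCl = (140 − 88) × 52 / (72 × 2.28) × 0.85 = 2704.0 / 164.16 × 0.85 ≈ 14.0 mL/min
|27.9 − 14.0| = 13.9 mL/min

14 mL/min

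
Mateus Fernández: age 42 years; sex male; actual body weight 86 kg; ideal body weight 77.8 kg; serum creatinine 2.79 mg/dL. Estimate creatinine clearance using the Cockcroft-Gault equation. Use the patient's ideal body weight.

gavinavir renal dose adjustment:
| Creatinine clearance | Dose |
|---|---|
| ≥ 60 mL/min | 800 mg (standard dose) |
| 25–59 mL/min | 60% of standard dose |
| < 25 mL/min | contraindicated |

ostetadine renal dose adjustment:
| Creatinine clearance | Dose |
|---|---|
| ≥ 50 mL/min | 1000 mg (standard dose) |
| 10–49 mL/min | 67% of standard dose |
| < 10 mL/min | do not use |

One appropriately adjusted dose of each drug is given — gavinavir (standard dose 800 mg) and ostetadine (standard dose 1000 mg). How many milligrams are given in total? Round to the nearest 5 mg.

1150 mg

CrCl = (140 − 42) × 77.8 / (72 × 2.79) = 7624.4 / 200.88 ≈ 38.0 mL/min
CrCl ≈ 38 mL/min.
gavinavir: 25–59 mL/min → 60% of 800 mg = 480 mg.
ostetadine: 10–49 mL/min → 67% of 1000 mg = 670 mg.
Total = 480 + 670 = 1150 mg.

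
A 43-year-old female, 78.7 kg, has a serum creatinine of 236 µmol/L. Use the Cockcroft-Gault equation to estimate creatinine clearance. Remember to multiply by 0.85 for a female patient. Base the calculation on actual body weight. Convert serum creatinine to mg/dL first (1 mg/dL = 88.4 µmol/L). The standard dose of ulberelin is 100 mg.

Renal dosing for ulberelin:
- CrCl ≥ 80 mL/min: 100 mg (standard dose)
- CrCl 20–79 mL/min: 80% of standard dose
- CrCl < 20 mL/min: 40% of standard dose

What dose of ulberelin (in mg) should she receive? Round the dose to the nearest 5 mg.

80 mg

SCr = 236 / 88.4 = 2.67 mg/dL
CrCl = (140 − 43) × 78.7 / (72 × 2.67) × 0.85 = 7633.9 / 192.24 × 0.85 ≈ 33.8 mL/min
CrCl ≈ 34 mL/min → bracket 20–79 mL/min.
80% of 100 mg = 80 mg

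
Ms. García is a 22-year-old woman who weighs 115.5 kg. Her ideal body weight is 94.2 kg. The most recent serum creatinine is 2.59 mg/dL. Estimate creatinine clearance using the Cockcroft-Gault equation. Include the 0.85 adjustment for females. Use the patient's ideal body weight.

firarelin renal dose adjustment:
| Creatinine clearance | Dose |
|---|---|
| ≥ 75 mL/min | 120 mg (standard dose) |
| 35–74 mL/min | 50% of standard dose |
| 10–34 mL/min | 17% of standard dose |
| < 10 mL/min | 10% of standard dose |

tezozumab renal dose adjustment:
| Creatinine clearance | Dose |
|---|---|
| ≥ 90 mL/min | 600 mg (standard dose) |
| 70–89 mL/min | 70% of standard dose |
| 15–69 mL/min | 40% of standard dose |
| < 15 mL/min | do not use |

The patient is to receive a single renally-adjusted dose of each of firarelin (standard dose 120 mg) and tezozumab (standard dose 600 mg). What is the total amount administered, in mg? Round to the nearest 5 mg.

300 mg

CrCl = (140 − 22) × 94.2 / (72 × 2.59) × 0.85 = 11115.6 / 186.48 × 0.85 ≈ 50.7 mL/min
CrCl ≈ 51 mL/min.
firarelin: 35–74 mL/min → 50% of 120 mg = 60 mg.
tezozumab: 15–69 mL/min → 40% of 600 mg = 240 mg.
Total = 60 + 240 = 300 mg.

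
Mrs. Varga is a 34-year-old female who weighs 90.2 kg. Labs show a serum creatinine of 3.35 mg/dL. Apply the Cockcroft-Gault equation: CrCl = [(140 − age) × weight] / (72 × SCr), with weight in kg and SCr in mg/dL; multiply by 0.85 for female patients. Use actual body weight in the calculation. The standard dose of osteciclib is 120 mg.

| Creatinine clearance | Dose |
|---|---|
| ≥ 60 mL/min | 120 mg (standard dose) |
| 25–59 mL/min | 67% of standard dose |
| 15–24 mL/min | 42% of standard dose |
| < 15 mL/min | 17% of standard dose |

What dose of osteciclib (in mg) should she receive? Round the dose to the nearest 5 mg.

CrCl = (140 − 34) × 90.2 / (72 × 3.35) × 0.85 = 9561.2 / 241.20 × 0.85 ≈ 33.7 mL/min
CrCl ≈ 34 mL/min → bracket 25–59 mL/min.
67% of 120 mg = 80.4 mg → 80 mg

80 mg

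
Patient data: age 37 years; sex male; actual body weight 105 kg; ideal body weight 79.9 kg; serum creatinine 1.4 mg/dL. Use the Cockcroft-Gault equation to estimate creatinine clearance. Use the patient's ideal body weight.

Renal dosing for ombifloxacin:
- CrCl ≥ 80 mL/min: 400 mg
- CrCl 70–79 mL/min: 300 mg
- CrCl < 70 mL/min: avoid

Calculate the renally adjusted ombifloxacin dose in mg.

400 mg

CrCl = (140 − 37) × 79.9 / (72 × 1.4) = 8229.7 / 100.80 ≈ 81.6 mL/min
CrCl ≈ 82 mL/min → bracket ≥ 80 mL/min.
Dose for this bracket: 400 mg.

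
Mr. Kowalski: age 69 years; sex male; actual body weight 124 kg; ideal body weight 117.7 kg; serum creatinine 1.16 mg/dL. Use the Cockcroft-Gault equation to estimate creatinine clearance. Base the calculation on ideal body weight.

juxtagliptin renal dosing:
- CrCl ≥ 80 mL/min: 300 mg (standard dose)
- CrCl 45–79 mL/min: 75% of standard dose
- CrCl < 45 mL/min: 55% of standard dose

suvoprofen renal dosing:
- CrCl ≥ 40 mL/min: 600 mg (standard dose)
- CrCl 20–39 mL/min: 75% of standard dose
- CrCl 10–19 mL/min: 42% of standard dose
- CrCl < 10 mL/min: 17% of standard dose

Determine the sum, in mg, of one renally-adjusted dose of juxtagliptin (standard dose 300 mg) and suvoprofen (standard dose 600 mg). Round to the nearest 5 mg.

900 mg

CrCl = (140 − 69) × 117.7 / (72 × 1.16) = 8356.7 / 83.52 ≈ 100.1 mL/min
CrCl ≈ 100 mL/min.
juxtagliptin: ≥ 80 mL/min → 100% of 300 mg = 300 mg.
suvoprofen: ≥ 40 mL/min → 100% of 600 mg = 600 mg.
Total = 300 + 600 = 900 mg.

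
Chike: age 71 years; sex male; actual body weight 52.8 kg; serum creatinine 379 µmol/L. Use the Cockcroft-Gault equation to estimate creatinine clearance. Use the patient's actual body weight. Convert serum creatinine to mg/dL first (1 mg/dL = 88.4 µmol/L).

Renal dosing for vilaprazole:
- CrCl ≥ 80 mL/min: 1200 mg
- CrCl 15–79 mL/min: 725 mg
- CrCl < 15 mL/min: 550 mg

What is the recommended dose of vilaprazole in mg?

550 mg

SCr = 379 / 88.4 = 4.287 mg/dL
CrCl = (140 − 71) × 52.8 / (72 × 4.287) = 3643.2 / 308.66 ≈ 11.8 mL/min
CrCl ≈ 12 mL/min → bracket < 15 mL/min.
Dose for this bracket: 550 mg.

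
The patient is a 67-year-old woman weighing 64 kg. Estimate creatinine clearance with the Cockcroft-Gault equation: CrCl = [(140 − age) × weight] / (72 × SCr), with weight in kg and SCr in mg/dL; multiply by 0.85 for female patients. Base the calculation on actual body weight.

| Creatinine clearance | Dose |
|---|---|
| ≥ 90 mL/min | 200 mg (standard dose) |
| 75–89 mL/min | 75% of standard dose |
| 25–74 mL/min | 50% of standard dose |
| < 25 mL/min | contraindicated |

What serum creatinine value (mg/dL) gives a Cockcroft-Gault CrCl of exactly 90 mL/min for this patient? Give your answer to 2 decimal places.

0.61 mg/dL

Standard dose requires CrCl ≥ 90 mL/min.
Set (140 − 67) × 64 × 0.85 / (72 × SCr) = 90
SCr = (140 − 67) × 64 × 0.85 / (72 × 90) = 0.613 mg/dL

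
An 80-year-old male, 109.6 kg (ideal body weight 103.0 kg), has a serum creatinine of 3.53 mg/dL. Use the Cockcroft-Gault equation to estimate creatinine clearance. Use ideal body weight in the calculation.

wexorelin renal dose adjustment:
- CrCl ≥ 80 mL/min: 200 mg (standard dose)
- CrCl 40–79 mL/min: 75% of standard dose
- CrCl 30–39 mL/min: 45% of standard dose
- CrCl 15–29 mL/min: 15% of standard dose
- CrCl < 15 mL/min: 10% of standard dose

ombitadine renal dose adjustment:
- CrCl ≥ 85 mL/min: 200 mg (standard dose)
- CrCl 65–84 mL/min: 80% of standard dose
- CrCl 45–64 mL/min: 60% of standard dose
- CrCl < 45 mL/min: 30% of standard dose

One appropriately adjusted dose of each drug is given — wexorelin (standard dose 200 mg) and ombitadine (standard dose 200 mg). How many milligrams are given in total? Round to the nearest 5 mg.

CrCl = (140 − 80) × 103 / (72 × 3.53) = 6180.0 / 254.16 ≈ 24.3 mL/min
CrCl ≈ 24 mL/min.
wexorelin: 15–29 mL/min → 15% of 200 mg = 30 mg.
ombitadine: < 45 mL/min → 30% of 200 mg = 60 mg.
Total = 30 + 60 = 90 mg.

90 mg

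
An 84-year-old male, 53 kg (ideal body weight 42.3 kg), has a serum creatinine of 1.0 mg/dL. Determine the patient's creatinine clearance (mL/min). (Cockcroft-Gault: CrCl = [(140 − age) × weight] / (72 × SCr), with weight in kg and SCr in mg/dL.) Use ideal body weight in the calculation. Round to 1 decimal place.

CrCl = (140 − 84) × 42.3 / (72 × 1) = 2368.8 / 72.00 ≈ 32.9 mL/min

32.9 mL/min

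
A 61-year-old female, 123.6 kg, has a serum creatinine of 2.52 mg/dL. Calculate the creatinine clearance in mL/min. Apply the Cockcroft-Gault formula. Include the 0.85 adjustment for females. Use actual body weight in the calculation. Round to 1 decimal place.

CrCl = (140 − 61) × 123.6 / (72 × 2.52) × 0.85 = 9764.4 / 181.44 × 0.85 ≈ 45.7 mL/min

45.7 mL/min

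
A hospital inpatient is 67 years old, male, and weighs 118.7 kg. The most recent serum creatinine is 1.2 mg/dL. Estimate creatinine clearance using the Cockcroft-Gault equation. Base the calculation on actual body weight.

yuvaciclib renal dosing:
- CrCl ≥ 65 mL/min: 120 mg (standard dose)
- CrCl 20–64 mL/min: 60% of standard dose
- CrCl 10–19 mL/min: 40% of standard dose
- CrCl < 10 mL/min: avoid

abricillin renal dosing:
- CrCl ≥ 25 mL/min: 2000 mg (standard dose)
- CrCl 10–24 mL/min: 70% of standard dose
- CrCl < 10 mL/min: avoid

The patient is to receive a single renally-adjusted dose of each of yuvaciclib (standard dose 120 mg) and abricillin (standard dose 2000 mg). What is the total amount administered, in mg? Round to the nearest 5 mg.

CrCl = (140 − 67) × 118.7 / (72 × 1.2) = 8665.1 / 86.40 ≈ 100.3 mL/min
CrCl ≈ 100 mL/min.
yuvaciclib: ≥ 65 mL/min → 100% of 120 mg = 120 mg.
abricillin: ≥ 25 mL/min → 100% of 2000 mg = 2000 mg.
Total = 120 + 2000 = 2120 mg.

2120 mg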